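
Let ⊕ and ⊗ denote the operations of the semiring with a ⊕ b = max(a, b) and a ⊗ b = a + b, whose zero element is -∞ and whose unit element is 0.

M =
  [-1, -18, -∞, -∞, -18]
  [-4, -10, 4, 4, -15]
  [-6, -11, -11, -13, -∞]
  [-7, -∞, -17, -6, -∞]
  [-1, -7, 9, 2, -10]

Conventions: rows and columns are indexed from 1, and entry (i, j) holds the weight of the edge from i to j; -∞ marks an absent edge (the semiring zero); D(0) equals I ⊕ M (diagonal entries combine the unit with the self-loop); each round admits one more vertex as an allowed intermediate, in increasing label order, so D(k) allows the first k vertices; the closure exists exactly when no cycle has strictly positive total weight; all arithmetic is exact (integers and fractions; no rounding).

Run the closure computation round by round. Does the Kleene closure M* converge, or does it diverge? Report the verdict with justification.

D(0):
  [0, -18, -∞, -∞, -18]
  [-4, 0, 4, 4, -15]
  [-6, -11, 0, -13, -∞]
  [-7, -∞, -17, 0, -∞]
  [-1, -7, 9, 2, 0]
D(1):
  [0, -18, -∞, -∞, -18]
  [-4, 0, 4, 4, -15]
  [-6, -11, 0, -13, -24]
  [-7, -25, -17, 0, -25]
  [-1, -7, 9, 2, 0]
D(2):
  [0, -18, -14, -14, -18]
  [-4, 0, 4, 4, -15]
  [-6, -11, 0, -7, -24]
  [-7, -25, -17, 0, -25]
  [-1, -7, 9, 2, 0]
D(3):
  [0, -18, -14, -14, -18]
  [-2, 0, 4, 4, -15]
  [-6, -11, 0, -7, -24]
  [-7, -25, -17, 0, -25]
  [3, -2, 9, 2, 0]
D(4):
  [0, -18, -14, -14, -18]
  [-2, 0, 4, 4, -15]
  [-6, -11, 0, -7, -24]
  [-7, -25, -17, 0, -25]
  [3, -2, 9, 2, 0]
D(5):
  [0, -18, -9, -14, -18]
  [-2, 0, 4, 4, -15]
  [-6, -11, 0, -7, -24]
  [-7, -25, -16, 0, -25]
  [3, -2, 9, 2, 0]
Key observation: every diagonal entry stays at the unit through all rounds, so no improving cycle exists.
Answer: CONVERGES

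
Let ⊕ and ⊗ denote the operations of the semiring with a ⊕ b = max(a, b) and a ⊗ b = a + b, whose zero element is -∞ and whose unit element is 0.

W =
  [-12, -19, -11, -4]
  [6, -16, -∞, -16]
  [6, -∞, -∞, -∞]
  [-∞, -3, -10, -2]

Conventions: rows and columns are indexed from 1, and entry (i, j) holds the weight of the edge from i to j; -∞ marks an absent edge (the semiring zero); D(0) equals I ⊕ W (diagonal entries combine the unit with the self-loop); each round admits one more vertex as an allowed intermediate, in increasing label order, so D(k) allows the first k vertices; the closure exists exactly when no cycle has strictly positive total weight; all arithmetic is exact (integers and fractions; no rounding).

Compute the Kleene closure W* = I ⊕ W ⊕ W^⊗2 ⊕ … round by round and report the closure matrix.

D(0):
  [0, -19, -11, -4]
  [6, 0, -∞, -16]
  [6, -∞, 0, -∞]
  [-∞, -3, -10, 0]
D(1):
  [0, -19, -11, -4]
  [6, 0, -5, 2]
  [6, -13, 0, 2]
  [-∞, -3, -10, 0]
D(2):
  [0, -19, -11, -4]
  [6, 0, -5, 2]
  [6, -13, 0, 2]
  [3, -3, -8, 0]
D(3):
  [0, -19, -11, -4]
  [6, 0, -5, 2]
  [6, -13, 0, 2]
  [3, -3, -8, 0]
D(4):
  [0, -7, -11, -4]
  [6, 0, -5, 2]
  [6, -1, 0, 2]
  [3, -3, -8, 0]
Answer: W* = [[0, -7, -11, -4], [6, 0, -5, 2], [6, -1, 0, 2], [3, -3, -8, 0]]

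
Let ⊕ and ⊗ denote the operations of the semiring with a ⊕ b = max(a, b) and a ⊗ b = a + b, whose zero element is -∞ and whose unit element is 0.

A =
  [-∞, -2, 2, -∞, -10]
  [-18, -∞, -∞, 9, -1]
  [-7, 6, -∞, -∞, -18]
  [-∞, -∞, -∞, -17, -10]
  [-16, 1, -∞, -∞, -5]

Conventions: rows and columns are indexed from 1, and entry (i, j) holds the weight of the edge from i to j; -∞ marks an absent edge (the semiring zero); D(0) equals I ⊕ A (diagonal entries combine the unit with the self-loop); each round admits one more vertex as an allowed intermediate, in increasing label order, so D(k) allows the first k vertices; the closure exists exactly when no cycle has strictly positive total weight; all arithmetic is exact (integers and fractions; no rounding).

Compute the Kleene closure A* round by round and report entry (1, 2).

D(0):
  [0, -2, 2, -∞, -10]
  [-18, 0, -∞, 9, -1]
  [-7, 6, 0, -∞, -18]
  [-∞, -∞, -∞, 0, -10]
  [-16, 1, -∞, -∞, 0]
D(1):
  [0, -2, 2, -∞, -10]
  [-18, 0, -16, 9, -1]
  [-7, 6, 0, -∞, -17]
  [-∞, -∞, -∞, 0, -10]
  [-16, 1, -14, -∞, 0]
D(2):
  [0, -2, 2, 7, -3]
  [-18, 0, -16, 9, -1]
  [-7, 6, 0, 15, 5]
  [-∞, -∞, -∞, 0, -10]
  [-16, 1, -14, 10, 0]
D(3):
  [0, 8, 2, 17, 7]
  [-18, 0, -16, 9, -1]
  [-7, 6, 0, 15, 5]
  [-∞, -∞, -∞, 0, -10]
  [-16, 1, -14, 10, 0]
D(4):
  [0, 8, 2, 17, 7]
  [-18, 0, -16, 9, -1]
  [-7, 6, 0, 15, 5]
  [-∞, -∞, -∞, 0, -10]
  [-16, 1, -14, 10, 0]
D(5):
  [0, 8, 2, 17, 7]
  [-17, 0, -15, 9, -1]
  [-7, 6, 0, 15, 5]
  [-26, -9, -24, 0, -10]
  [-16, 1, -14, 10, 0]
Answer: A*[1][2] = 8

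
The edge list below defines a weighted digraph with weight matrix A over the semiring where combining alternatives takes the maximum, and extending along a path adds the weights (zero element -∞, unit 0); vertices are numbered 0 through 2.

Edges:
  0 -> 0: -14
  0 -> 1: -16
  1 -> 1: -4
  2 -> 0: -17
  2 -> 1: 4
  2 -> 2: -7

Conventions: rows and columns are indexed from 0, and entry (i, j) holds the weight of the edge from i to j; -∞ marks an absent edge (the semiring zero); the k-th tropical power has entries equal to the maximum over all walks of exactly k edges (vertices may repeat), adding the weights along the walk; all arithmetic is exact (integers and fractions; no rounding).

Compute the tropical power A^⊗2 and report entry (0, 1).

A^⊗2:
  [-28, -20, -∞]
  [-∞, -8, -∞]
  [-24, 0, -14]
Key observation: the optimum is the walk 0->1->1, with weight (-16) + (-4) = -20.
Optimal value attained by: walk 0->1->1.
Answer: (A^⊗2)[0][1] = -20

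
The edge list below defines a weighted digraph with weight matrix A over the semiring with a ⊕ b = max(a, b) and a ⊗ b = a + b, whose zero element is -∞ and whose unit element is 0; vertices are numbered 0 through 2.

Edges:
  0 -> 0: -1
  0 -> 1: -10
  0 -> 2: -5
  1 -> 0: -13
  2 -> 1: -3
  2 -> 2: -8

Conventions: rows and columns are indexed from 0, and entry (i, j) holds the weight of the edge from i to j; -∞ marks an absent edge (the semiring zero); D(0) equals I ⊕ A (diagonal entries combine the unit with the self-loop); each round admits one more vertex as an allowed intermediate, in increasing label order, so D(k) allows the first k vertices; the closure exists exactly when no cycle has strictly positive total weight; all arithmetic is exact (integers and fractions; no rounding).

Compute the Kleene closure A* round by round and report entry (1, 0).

D(0):
  [0, -10, -5]
  [-13, 0, -∞]
  [-∞, -3, 0]
D(1):
  [0, -10, -5]
  [-13, 0, -18]
  [-∞, -3, 0]
D(2):
  [0, -10, -5]
  [-13, 0, -18]
  [-16, -3, 0]
D(3):
  [0, -8, -5]
  [-13, 0, -18]
  [-16, -3, 0]
Answer: A*[1][0] = -13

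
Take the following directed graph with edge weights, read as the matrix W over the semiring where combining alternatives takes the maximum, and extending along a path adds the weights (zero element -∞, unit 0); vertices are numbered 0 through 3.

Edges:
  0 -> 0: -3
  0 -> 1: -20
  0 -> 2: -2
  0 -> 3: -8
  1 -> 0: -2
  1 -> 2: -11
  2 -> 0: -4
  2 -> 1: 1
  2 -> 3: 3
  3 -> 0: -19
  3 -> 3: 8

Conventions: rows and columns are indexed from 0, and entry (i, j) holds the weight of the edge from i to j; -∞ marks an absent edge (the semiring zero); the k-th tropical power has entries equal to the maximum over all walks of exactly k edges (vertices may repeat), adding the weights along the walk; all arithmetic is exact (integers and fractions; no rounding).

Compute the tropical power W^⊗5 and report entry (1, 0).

W^⊗2:
  [-6, -1, -5, 1]
  [-5, -10, -4, -8]
  [-1, -24, -6, 11]
  [-11, -39, -21, 16]
W^⊗3:
  [-3, -4, -8, 9]
  [-8, -3, -7, 0]
  [-4, -5, -3, 19]
  [-3, -20, -13, 24]
W^⊗4:
  [-6, -7, -5, 17]
  [-5, -6, -10, 8]
  [0, -2, -6, 27]
  [5, -12, -5, 32]
W^⊗5:
  [-2, -4, -8, 25]
  [-8, -9, -7, 16]
  [8, -5, -2, 35]
  [13, -4, 3, 40]
Key observation: the optimum is the walk 1->0->0->2->1->0, with weight (-2) + (-3) + (-2) + 1 + (-2) = -8.
Optimal value attained by: walk 1->0->0->2->1->0.
Answer: (W^⊗5)[1][0] = -8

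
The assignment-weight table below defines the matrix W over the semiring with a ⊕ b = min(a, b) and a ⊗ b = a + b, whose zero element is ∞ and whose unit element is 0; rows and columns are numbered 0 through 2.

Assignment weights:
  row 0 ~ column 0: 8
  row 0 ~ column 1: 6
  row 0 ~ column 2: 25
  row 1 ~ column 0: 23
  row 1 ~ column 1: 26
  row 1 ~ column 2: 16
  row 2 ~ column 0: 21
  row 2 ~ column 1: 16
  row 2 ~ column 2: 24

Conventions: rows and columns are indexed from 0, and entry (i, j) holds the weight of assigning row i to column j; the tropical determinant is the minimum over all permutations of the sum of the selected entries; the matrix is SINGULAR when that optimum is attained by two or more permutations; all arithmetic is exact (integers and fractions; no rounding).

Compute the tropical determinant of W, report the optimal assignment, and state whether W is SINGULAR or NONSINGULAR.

σ = (0, 1, 2): 8 + 26 + 24 = 58
σ = (0, 2, 1): 8 + 16 + 16 = 40
σ = (1, 0, 2): 6 + 23 + 24 = 53
σ = (1, 2, 0): 6 + 16 + 21 = 43
σ = (2, 0, 1): 25 + 23 + 16 = 64
σ = (2, 1, 0): 25 + 26 + 21 = 72
Optimal value attained by: σ = (0, 2, 1).
Answer: det⊕(W) = 40; verdict: NONSINGULAR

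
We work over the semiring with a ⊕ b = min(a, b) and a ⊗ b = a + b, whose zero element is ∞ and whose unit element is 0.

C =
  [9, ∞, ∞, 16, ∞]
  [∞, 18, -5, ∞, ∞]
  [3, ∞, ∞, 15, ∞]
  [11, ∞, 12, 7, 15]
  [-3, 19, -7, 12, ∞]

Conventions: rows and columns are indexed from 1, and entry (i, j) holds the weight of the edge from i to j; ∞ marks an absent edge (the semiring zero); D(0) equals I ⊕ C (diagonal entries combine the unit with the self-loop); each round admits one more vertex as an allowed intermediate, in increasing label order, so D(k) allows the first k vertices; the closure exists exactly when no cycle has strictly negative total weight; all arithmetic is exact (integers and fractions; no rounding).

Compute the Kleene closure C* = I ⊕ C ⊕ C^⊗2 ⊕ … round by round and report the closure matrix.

D(0):
  [0, ∞, ∞, 16, ∞]
  [∞, 0, -5, ∞, ∞]
  [3, ∞, 0, 15, ∞]
  [11, ∞, 12, 0, 15]
  [-3, 19, -7, 12, 0]
D(1):
  [0, ∞, ∞, 16, ∞]
  [∞, 0, -5, ∞, ∞]
  [3, ∞, 0, 15, ∞]
  [11, ∞, 12, 0, 15]
  [-3, 19, -7, 12, 0]
D(2):
  [0, ∞, ∞, 16, ∞]
  [∞, 0, -5, ∞, ∞]
  [3, ∞, 0, 15, ∞]
  [11, ∞, 12, 0, 15]
  [-3, 19, -7, 12, 0]
D(3):
  [0, ∞, ∞, 16, ∞]
  [-2, 0, -5, 10, ∞]
  [3, ∞, 0, 15, ∞]
  [11, ∞, 12, 0, 15]
  [-4, 19, -7, 8, 0]
D(4):
  [0, ∞, 28, 16, 31]
  [-2, 0, -5, 10, 25]
  [3, ∞, 0, 15, 30]
  [11, ∞, 12, 0, 15]
  [-4, 19, -7, 8, 0]
D(5):
  [0, 50, 24, 16, 31]
  [-2, 0, -5, 10, 25]
  [3, 49, 0, 15, 30]
  [11, 34, 8, 0, 15]
  [-4, 19, -7, 8, 0]
Answer: C* = [[0, 50, 24, 16, 31], [-2, 0, -5, 10, 25], [3, 49, 0, 15, 30], [11, 34, 8, 0, 15], [-4, 19, -7, 8, 0]]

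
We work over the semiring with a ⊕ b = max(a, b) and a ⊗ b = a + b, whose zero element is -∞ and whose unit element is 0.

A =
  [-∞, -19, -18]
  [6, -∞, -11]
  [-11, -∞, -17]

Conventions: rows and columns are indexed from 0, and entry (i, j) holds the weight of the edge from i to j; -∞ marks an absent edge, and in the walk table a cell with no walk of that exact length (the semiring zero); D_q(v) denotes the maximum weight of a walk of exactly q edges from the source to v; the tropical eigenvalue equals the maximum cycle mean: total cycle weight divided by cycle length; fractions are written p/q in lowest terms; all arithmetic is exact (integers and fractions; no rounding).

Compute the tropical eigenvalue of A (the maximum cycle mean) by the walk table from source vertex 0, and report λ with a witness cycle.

q=0: [0, -∞, -∞]
q=1: [-∞, -19, -18]
q=2: [-13, -∞, -30]
q=3: [-41, -32, -31]
Optimal cycle mean attained by: cycle 0->1->0, total (-19) + 6, length 2.
Answer: λ = -13/2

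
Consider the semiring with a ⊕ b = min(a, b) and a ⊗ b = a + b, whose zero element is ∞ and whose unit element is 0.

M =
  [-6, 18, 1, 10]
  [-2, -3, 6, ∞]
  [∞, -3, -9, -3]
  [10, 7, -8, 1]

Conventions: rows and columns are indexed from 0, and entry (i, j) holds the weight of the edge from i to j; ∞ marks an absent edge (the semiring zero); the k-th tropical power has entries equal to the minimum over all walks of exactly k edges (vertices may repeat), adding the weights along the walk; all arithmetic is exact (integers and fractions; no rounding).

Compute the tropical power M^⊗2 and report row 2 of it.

M^⊗2:
  [-12, -2, -8, -2]
  [-8, -6, -3, 3]
  [-5, -12, -18, -12]
  [4, -11, -17, -11]
Answer: row 2 of M^⊗2 = [-5, -12, -18, -12]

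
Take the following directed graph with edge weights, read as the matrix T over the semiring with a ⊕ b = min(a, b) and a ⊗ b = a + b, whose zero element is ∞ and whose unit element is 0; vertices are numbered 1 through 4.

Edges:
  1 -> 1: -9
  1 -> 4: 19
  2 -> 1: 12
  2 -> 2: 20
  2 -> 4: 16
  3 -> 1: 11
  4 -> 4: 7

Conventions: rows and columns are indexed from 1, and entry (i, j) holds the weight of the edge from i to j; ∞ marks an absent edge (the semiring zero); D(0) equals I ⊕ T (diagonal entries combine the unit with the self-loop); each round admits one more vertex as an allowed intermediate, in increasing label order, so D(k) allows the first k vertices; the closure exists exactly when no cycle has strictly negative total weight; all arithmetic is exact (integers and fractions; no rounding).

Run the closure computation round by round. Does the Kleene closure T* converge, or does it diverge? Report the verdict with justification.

Detection: at round 0, diagonal entry (1, 1) turns strictly negative.
Key observation: the cycle 1->1 has total weight (-9), which is strictly negative.
Answer: DIVERGES — negative cycle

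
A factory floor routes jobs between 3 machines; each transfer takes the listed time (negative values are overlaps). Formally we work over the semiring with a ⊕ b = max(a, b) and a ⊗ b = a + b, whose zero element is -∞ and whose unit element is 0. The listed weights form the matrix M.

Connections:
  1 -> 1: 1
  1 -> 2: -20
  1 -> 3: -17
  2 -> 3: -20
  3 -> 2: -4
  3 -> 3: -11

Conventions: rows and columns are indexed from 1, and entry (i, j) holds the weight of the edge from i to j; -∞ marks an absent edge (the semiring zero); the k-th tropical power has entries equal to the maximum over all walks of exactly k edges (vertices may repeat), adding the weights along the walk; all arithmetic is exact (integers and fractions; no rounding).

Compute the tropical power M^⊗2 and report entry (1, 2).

M^⊗2:
  [2, -19, -16]
  [-∞, -24, -31]
  [-∞, -15, -22]
Key observation: the optimum is the walk 1->1->2, with weight 1 + (-20) = -19.
Optimal value attained by: walk 1->1->2.
Answer: (M^⊗2)[1][2] = -19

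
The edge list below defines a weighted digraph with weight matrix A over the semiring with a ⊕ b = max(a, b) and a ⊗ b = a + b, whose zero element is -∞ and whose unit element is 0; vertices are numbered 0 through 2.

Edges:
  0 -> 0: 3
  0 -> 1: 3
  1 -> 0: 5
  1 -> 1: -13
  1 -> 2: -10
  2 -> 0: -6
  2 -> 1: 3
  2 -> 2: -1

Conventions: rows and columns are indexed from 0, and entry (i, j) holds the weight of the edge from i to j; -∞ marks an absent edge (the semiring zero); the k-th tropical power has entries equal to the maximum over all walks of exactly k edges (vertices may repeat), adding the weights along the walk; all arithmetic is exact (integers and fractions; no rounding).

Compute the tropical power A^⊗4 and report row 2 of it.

A^⊗2:
  [8, 6, -7]
  [8, 8, -11]
  [8, 2, -2]
A^⊗3:
  [11, 11, -4]
  [13, 11, -2]
  [11, 11, -3]
A^⊗4:
  [16, 14, 1]
  [16, 16, 1]
  [16, 14, 1]
Answer: row 2 of A^⊗4 = [16, 14, 1]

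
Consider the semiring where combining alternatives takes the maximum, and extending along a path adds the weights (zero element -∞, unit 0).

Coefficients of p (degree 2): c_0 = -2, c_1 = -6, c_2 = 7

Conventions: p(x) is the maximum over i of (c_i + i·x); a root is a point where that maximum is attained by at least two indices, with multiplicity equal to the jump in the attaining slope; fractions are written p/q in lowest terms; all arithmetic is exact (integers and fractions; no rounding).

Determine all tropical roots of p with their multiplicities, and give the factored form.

hull edge (i=0, c=-2) to (i=2, c=7): slope 9/2, span 2
Factored form: p(x) = 7 ⊗ (x ⊕ (-9/2)) ⊗ (x ⊕ (-9/2))
Answer: roots = -9/2 (mult 2)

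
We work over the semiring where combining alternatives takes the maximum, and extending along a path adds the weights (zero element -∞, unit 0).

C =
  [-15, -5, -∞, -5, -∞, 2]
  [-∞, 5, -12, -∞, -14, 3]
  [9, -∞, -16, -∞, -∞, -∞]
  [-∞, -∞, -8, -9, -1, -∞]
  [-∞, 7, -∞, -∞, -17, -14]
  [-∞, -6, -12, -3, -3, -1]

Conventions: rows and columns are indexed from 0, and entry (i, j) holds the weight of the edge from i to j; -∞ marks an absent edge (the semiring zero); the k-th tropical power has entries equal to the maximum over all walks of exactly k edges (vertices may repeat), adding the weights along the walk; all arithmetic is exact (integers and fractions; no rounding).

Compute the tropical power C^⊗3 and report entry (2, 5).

C^⊗2:
  [-30, 0, -10, -1, -1, 1]
  [-3, 10, -7, 0, 0, 8]
  [-6, 4, -32, 4, -∞, 11]
  [1, 6, -17, -18, -10, -15]
  [-∞, 12, -5, -17, -7, 10]
  [-3, 4, -11, -4, -4, -2]
C^⊗3:
  [-1, 6, -9, -2, -2, 3]
  [2, 15, -2, 5, 5, 13]
  [-21, 9, -1, 8, 8, 10]
  [-8, 11, -6, -4, -8, 9]
  [4, 17, 0, 7, 7, 15]
  [-2, 9, -8, -5, -5, 7]
Key observation: the optimum is the walk 2->0->5->5, with weight 9 + 2 + (-1) = 10.
Optimal value attained by: walk 2->0->5->5.
Answer: (C^⊗3)[2][5] = 10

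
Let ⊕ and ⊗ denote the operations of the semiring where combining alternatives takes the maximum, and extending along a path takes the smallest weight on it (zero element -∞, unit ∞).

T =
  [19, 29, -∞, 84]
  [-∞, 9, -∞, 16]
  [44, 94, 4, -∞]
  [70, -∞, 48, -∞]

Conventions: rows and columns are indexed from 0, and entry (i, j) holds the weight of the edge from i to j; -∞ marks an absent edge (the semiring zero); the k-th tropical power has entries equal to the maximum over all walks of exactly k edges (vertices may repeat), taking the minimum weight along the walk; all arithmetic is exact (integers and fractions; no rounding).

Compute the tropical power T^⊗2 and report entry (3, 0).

T^⊗2:
  [70, 19, 48, 19]
  [16, 9, 16, 9]
  [19, 29, 4, 44]
  [44, 48, 4, 70]
Key observation: the optimum is the walk 3->2->0, with weight 48 min 44 = 44.
Optimal value attained by: walk 3->2->0.
Answer: (T^⊗2)[3][0] = 44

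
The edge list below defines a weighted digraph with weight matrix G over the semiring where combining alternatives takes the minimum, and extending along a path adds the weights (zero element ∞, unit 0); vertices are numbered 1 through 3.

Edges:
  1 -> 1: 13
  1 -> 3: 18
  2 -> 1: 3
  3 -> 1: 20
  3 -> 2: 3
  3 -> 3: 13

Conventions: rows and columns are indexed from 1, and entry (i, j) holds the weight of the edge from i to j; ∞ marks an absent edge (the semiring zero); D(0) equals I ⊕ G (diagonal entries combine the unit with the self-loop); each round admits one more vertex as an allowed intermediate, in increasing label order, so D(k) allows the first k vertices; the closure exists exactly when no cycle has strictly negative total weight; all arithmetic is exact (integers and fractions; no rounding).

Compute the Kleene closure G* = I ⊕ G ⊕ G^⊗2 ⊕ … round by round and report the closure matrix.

D(0):
  [0, ∞, 18]
  [3, 0, ∞]
  [20, 3, 0]
D(1):
  [0, ∞, 18]
  [3, 0, 21]
  [20, 3, 0]
D(2):
  [0, ∞, 18]
  [3, 0, 21]
  [6, 3, 0]
D(3):
  [0, 21, 18]
  [3, 0, 21]
  [6, 3, 0]
Answer: G* = [[0, 21, 18], [3, 0, 21], [6, 3, 0]]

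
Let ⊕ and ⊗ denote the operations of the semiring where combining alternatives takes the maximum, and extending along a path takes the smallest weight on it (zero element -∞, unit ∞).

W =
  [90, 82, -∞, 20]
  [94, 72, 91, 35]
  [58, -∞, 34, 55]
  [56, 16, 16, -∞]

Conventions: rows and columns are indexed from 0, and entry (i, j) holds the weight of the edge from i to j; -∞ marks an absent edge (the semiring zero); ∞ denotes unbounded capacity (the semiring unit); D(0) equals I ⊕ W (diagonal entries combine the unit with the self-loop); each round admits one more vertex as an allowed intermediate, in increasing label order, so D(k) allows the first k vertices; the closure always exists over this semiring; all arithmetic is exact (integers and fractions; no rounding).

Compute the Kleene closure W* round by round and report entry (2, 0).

D(0):
  [∞, 82, -∞, 20]
  [94, ∞, 91, 35]
  [58, -∞, ∞, 55]
  [56, 16, 16, ∞]
D(1):
  [∞, 82, -∞, 20]
  [94, ∞, 91, 35]
  [58, 58, ∞, 55]
  [56, 56, 16, ∞]
D(2):
  [∞, 82, 82, 35]
  [94, ∞, 91, 35]
  [58, 58, ∞, 55]
  [56, 56, 56, ∞]
D(3):
  [∞, 82, 82, 55]
  [94, ∞, 91, 55]
  [58, 58, ∞, 55]
  [56, 56, 56, ∞]
D(4):
  [∞, 82, 82, 55]
  [94, ∞, 91, 55]
  [58, 58, ∞, 55]
  [56, 56, 56, ∞]
Answer: W*[2][0] = 58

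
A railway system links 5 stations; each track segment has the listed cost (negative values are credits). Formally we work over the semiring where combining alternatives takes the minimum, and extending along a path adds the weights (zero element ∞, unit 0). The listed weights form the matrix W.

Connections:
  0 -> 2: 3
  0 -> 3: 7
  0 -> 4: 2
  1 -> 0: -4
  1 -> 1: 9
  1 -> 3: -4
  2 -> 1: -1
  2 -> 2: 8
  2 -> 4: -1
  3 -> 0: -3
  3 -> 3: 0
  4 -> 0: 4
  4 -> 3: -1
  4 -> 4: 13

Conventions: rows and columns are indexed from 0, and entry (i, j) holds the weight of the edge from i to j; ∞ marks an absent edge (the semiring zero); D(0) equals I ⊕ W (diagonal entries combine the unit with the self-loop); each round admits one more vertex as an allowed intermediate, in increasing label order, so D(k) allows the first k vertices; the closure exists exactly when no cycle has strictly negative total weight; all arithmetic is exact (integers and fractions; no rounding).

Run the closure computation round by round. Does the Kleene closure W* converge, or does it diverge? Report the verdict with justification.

D(0):
  [0, ∞, 3, 7, 2]
  [-4, 0, ∞, -4, ∞]
  [∞, -1, 0, ∞, -1]
  [-3, ∞, ∞, 0, ∞]
  [4, ∞, ∞, -1, 0]
D(1):
  [0, ∞, 3, 7, 2]
  [-4, 0, -1, -4, -2]
  [∞, -1, 0, ∞, -1]
  [-3, ∞, 0, 0, -1]
  [4, ∞, 7, -1, 0]
Detection: at round 2, diagonal entry (2, 2) turns strictly negative.
Key observation: the cycle 2->1->0->2 has total weight (-1) + (-4) + 3, which is strictly negative.
Answer: DIVERGES — negative cycle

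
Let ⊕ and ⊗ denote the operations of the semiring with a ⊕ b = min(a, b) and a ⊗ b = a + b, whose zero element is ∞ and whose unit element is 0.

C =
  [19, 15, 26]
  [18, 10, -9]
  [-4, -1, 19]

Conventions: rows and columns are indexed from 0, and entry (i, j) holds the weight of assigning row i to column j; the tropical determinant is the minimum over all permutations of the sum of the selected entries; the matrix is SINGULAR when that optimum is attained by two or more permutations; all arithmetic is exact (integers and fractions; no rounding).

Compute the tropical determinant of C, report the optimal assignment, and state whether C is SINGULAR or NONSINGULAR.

σ = (0, 1, 2): 19 + 10 + 19 = 48
σ = (0, 2, 1): 19 + (-9) + (-1) = 9
σ = (1, 0, 2): 15 + 18 + 19 = 52
σ = (1, 2, 0): 15 + (-9) + (-4) = 2
σ = (2, 0, 1): 26 + 18 + (-1) = 43
σ = (2, 1, 0): 26 + 10 + (-4) = 32
Optimal value attained by: σ = (1, 2, 0).
Answer: det⊕(C) = 2; verdict: NONSINGULAR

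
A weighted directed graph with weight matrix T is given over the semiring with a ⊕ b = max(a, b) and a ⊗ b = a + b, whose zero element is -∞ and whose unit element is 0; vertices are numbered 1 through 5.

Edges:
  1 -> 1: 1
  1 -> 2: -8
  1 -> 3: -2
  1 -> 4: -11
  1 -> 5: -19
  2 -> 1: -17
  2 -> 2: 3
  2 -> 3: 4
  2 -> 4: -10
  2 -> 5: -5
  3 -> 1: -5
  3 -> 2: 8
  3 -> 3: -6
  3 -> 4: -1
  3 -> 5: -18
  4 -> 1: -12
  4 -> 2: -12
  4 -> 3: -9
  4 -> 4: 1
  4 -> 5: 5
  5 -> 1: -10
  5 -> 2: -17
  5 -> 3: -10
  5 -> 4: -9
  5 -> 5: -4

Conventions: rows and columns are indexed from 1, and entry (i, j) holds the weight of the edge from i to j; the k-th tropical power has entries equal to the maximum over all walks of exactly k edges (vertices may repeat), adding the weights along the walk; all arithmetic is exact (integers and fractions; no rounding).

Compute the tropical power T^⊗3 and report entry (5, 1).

T^⊗2:
  [2, 6, -1, -3, -6]
  [-1, 12, 7, 3, -2]
  [-4, 11, 12, 0, 4]
  [-5, -1, -5, 2, 6]
  [-9, -2, -12, -8, -4]
T^⊗3:
  [3, 9, 10, -2, 2]
  [2, 15, 16, 6, 8]
  [7, 20, 15, 11, 6]
  [-4, 3, 3, 3, 7]
  [-8, 1, 2, -7, -3]
Key observation: the optimum is the walk 5->1->1->1, with weight (-10) + 1 + 1 = -8.
Optimal value attained by: walk 5->1->1->1.
Answer: (T^⊗3)[5][1] = -8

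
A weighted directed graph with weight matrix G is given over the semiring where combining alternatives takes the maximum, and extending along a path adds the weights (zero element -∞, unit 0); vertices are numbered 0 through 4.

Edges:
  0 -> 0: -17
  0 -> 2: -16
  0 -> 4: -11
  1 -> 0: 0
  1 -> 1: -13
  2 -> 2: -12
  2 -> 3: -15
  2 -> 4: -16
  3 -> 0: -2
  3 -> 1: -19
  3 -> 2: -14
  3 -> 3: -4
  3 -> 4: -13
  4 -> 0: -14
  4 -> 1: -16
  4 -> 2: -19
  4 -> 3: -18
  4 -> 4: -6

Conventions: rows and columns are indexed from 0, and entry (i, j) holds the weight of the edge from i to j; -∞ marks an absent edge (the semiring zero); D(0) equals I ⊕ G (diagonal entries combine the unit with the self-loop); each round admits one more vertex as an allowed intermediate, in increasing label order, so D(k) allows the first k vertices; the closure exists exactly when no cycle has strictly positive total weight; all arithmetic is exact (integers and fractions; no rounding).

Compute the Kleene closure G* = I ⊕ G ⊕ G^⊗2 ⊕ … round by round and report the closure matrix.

D(0):
  [0, -∞, -16, -∞, -11]
  [0, 0, -∞, -∞, -∞]
  [-∞, -∞, 0, -15, -16]
  [-2, -19, -14, 0, -13]
  [-14, -16, -19, -18, 0]
D(1):
  [0, -∞, -16, -∞, -11]
  [0, 0, -16, -∞, -11]
  [-∞, -∞, 0, -15, -16]
  [-2, -19, -14, 0, -13]
  [-14, -16, -19, -18, 0]
D(2):
  [0, -∞, -16, -∞, -11]
  [0, 0, -16, -∞, -11]
  [-∞, -∞, 0, -15, -16]
  [-2, -19, -14, 0, -13]
  [-14, -16, -19, -18, 0]
D(3):
  [0, -∞, -16, -31, -11]
  [0, 0, -16, -31, -11]
  [-∞, -∞, 0, -15, -16]
  [-2, -19, -14, 0, -13]
  [-14, -16, -19, -18, 0]
D(4):
  [0, -50, -16, -31, -11]
  [0, 0, -16, -31, -11]
  [-17, -34, 0, -15, -16]
  [-2, -19, -14, 0, -13]
  [-14, -16, -19, -18, 0]
D(5):
  [0, -27, -16, -29, -11]
  [0, 0, -16, -29, -11]
  [-17, -32, 0, -15, -16]
  [-2, -19, -14, 0, -13]
  [-14, -16, -19, -18, 0]
Answer: G* = [[0, -27, -16, -29, -11], [0, 0, -16, -29, -11], [-17, -32, 0, -15, -16], [-2, -19, -14, 0, -13], [-14, -16, -19, -18, 0]]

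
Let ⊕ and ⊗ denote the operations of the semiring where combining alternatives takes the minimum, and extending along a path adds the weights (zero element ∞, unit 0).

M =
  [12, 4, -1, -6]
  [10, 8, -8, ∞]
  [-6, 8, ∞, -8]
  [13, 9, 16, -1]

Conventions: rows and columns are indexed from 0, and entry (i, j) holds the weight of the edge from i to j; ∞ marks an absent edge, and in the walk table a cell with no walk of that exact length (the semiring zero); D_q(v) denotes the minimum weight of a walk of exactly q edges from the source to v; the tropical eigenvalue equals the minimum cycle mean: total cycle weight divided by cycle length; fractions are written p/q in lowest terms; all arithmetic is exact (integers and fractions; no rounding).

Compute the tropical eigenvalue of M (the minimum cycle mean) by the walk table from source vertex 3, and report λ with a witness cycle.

q=0: [∞, ∞, ∞, 0]
q=1: [13, 9, 16, -1]
q=2: [10, 8, 1, -2]
q=3: [-5, 7, 0, -7]
q=4: [-6, -1, -6, -11]
Optimal cycle mean attained by: cycle 0->2->0, total (-1) + (-6), length 2.
Answer: λ = -7/2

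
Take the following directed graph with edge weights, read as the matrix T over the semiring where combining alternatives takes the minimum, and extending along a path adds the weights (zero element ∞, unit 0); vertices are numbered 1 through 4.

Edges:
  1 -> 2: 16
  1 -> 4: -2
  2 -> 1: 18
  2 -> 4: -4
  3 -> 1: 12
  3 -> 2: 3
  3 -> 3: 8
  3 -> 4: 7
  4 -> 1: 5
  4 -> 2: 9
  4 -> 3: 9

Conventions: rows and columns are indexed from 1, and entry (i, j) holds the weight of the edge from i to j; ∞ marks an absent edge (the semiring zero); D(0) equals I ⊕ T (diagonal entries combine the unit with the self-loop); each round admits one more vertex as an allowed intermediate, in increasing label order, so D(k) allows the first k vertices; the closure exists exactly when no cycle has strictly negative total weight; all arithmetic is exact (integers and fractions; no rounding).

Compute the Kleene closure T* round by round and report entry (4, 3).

D(0):
  [0, 16, ∞, -2]
  [18, 0, ∞, -4]
  [12, 3, 0, 7]
  [5, 9, 9, 0]
D(1):
  [0, 16, ∞, -2]
  [18, 0, ∞, -4]
  [12, 3, 0, 7]
  [5, 9, 9, 0]
D(2):
  [0, 16, ∞, -2]
  [18, 0, ∞, -4]
  [12, 3, 0, -1]
  [5, 9, 9, 0]
D(3):
  [0, 16, ∞, -2]
  [18, 0, ∞, -4]
  [12, 3, 0, -1]
  [5, 9, 9, 0]
D(4):
  [0, 7, 7, -2]
  [1, 0, 5, -4]
  [4, 3, 0, -1]
  [5, 9, 9, 0]
Answer: T*[4][3] = 9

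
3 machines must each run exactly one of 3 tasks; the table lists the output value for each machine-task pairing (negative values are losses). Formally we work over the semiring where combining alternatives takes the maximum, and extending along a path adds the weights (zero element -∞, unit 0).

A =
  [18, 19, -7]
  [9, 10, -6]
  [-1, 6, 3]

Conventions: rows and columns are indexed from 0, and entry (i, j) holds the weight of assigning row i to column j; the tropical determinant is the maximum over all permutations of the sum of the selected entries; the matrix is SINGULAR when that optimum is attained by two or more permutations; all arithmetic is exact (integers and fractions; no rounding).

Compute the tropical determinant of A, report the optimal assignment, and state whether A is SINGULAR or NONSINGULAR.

σ = (0, 1, 2): 18 + 10 + 3 = 31
σ = (0, 2, 1): 18 + (-6) + 6 = 18
σ = (1, 0, 2): 19 + 9 + 3 = 31
σ = (1, 2, 0): 19 + (-6) + (-1) = 12
σ = (2, 0, 1): (-7) + 9 + 6 = 8
σ = (2, 1, 0): (-7) + 10 + (-1) = 2
Optimal value attained by: σ = (0, 1, 2).
Answer: det⊕(A) = 31; verdict: SINGULAR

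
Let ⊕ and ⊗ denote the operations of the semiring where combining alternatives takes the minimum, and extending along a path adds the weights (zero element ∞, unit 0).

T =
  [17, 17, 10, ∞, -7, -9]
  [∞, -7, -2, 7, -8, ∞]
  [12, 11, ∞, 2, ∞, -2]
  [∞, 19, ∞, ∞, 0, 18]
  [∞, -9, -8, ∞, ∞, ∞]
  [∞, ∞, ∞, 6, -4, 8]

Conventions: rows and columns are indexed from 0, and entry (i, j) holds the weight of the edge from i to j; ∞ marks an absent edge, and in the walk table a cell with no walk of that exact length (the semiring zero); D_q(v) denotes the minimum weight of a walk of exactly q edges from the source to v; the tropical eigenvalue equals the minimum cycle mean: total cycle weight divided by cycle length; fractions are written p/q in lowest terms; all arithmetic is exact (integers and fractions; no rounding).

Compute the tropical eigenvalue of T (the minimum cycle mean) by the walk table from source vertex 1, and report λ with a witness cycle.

q=0: [∞, 0, ∞, ∞, ∞, ∞]
q=1: [∞, -7, -2, 7, -8, ∞]
q=2: [10, -17, -16, 0, -15, -4]
q=3: [-4, -24, -23, -14, -25, -18]
q=4: [-11, -34, -33, -21, -32, -25]
q=5: [-21, -41, -40, -31, -42, -35]
q=6: [-28, -51, -50, -38, -49, -42]
Optimal cycle mean attained by: cycle 1->4->1, total (-8) + (-9), length 2.
Answer: λ = -17/2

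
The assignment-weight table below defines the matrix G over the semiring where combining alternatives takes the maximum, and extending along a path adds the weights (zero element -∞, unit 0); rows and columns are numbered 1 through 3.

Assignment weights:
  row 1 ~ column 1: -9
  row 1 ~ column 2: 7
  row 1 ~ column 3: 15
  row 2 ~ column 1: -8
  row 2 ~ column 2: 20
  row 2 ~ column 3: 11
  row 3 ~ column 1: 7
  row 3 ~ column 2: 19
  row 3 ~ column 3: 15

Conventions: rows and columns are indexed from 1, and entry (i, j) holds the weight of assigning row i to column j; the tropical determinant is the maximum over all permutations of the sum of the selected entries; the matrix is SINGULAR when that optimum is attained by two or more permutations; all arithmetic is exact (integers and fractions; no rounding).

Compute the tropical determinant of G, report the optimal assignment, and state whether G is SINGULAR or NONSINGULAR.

σ = (1, 2, 3): (-9) + 20 + 15 = 26
σ = (1, 3, 2): (-9) + 11 + 19 = 21
σ = (2, 1, 3): 7 + (-8) + 15 = 14
σ = (2, 3, 1): 7 + 11 + 7 = 25
σ = (3, 1, 2): 15 + (-8) + 19 = 26
σ = (3, 2, 1): 15 + 20 + 7 = 42
Optimal value attained by: σ = (3, 2, 1).
Answer: det⊕(G) = 42; verdict: NONSINGULAR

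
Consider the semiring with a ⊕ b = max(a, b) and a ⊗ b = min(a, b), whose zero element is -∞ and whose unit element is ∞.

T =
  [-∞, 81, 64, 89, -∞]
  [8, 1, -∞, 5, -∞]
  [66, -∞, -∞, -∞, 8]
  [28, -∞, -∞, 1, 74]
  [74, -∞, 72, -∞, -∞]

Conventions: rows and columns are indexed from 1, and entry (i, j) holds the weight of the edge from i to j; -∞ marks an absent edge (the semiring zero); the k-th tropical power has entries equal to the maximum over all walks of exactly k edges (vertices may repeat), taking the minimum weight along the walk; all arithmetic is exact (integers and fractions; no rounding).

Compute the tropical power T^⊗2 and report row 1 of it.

T^⊗2:
  [64, 1, -∞, 5, 74]
  [5, 8, 8, 8, 5]
  [8, 66, 64, 66, -∞]
  [74, 28, 72, 28, 1]
  [66, 74, 64, 74, 8]
Answer: row 1 of T^⊗2 = [64, 1, -∞, 5, 74]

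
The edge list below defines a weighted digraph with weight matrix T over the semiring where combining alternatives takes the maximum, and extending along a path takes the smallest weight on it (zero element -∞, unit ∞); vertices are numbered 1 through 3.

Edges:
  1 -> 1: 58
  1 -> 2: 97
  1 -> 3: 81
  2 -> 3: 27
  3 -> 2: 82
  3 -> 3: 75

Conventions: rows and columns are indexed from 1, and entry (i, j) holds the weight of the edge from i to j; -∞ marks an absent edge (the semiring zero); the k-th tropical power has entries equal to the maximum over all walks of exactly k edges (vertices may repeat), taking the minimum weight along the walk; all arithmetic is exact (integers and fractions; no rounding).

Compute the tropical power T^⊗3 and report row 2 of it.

T^⊗2:
  [58, 81, 75]
  [-∞, 27, 27]
  [-∞, 75, 75]
T^⊗3:
  [58, 75, 75]
  [-∞, 27, 27]
  [-∞, 75, 75]
Answer: row 2 of T^⊗3 = [-∞, 27, 27]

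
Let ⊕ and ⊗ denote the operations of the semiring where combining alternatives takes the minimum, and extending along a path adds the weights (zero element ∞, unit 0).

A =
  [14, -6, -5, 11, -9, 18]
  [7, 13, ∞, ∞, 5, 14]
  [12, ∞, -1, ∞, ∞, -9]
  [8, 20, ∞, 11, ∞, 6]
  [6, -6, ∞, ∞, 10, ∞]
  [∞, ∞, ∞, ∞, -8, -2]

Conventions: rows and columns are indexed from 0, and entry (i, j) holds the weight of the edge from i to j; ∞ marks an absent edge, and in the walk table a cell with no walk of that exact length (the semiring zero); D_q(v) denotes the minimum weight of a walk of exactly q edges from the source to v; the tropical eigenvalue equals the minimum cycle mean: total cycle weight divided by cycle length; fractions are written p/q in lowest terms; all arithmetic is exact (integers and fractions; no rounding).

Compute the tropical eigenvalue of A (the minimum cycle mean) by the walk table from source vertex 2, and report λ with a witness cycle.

q=0: [∞, ∞, 0, ∞, ∞, ∞]
q=1: [12, ∞, -1, ∞, ∞, -9]
q=2: [11, 6, -2, 23, -17, -11]
q=3: [-11, -23, -3, 22, -19, -13]
q=4: [-16, -25, -16, 0, -21, -15]
q=5: [-18, -27, -21, -5, -25, -25]
q=6: [-20, -31, -23, -7, -33, -30]
Optimal cycle mean attained by: cycle 0->2->5->4->1->0, total (-5) + (-9) + (-8) + (-6) + 7, length 5.
Answer: λ = -21/5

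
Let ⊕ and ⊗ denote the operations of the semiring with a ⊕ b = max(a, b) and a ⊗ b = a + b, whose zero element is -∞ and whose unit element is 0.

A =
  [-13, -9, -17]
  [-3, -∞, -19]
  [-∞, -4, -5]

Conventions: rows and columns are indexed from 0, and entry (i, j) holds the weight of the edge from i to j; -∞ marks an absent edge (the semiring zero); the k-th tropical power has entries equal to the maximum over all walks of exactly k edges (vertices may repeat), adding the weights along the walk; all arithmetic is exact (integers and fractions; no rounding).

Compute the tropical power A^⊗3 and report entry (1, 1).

A^⊗2:
  [-12, -21, -22]
  [-16, -12, -20]
  [-7, -9, -10]
A^⊗3:
  [-24, -21, -27]
  [-15, -24, -25]
  [-12, -14, -15]
Key observation: the optimum is the walk 1->0->2->1, with weight (-3) + (-17) + (-4) = -24.
Optimal value attained by: walk 1->0->2->1.
Answer: (A^⊗3)[1][1] = -24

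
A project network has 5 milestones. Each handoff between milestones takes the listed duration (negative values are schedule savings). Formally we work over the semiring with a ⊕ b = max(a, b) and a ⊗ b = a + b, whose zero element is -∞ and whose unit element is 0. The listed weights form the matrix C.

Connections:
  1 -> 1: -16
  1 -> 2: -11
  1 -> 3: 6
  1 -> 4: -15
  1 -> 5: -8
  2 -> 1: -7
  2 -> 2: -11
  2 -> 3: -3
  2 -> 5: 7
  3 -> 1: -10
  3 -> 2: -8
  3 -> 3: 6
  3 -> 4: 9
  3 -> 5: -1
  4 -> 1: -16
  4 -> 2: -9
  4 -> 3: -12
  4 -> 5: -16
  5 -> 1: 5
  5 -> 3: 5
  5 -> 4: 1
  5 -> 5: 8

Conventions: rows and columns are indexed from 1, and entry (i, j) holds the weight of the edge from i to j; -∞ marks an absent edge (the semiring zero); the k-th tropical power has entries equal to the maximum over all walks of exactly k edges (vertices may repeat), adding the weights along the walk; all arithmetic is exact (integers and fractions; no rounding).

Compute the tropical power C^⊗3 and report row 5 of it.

C^⊗2:
  [-3, -2, 12, 15, 5]
  [12, -11, 12, 8, 15]
  [4, 0, 12, 15, 7]
  [-11, -20, -6, -3, -2]
  [13, -3, 13, 14, 16]
C^⊗3:
  [10, 6, 18, 21, 13]
  [20, 4, 20, 21, 23]
  [12, 6, 18, 21, 15]
  [3, -12, 3, 3, 6]
  [21, 5, 21, 22, 24]
Answer: row 5 of C^⊗3 = [21, 5, 21, 22, 24]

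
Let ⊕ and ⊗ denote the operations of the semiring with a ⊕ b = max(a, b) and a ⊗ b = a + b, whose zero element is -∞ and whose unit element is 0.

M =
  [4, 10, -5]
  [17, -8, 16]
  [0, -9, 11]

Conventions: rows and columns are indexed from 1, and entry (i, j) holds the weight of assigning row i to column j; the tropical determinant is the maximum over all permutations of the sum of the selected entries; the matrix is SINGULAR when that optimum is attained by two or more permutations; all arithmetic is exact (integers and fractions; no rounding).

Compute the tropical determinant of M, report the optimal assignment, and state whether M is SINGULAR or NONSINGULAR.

σ = (1, 2, 3): 4 + (-8) + 11 = 7
σ = (1, 3, 2): 4 + 16 + (-9) = 11
σ = (2, 1, 3): 10 + 17 + 11 = 38
σ = (2, 3, 1): 10 + 16 + 0 = 26
σ = (3, 1, 2): (-5) + 17 + (-9) = 3
σ = (3, 2, 1): (-5) + (-8) + 0 = -13
Optimal value attained by: σ = (2, 1, 3).
Answer: det⊕(M) = 38; verdict: NONSINGULAR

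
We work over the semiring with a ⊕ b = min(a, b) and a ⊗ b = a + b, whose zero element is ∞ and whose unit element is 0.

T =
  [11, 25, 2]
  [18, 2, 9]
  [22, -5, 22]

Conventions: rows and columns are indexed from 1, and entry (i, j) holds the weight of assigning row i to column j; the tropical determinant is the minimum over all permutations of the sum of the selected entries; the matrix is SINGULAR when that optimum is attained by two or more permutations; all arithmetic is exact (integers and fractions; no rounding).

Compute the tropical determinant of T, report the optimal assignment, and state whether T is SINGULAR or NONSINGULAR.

σ = (1, 2, 3): 11 + 2 + 22 = 35
σ = (1, 3, 2): 11 + 9 + (-5) = 15
σ = (2, 1, 3): 25 + 18 + 22 = 65
σ = (2, 3, 1): 25 + 9 + 22 = 56
σ = (3, 1, 2): 2 + 18 + (-5) = 15
σ = (3, 2, 1): 2 + 2 + 22 = 26
Optimal value attained by: σ = (1, 3, 2).
Answer: det⊕(T) = 15; verdict: SINGULAR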